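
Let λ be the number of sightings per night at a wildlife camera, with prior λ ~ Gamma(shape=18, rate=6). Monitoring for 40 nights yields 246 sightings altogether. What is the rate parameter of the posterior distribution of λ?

46

Total count 246 over total exposure 40 nights.
The Gamma prior is conjugate for the Poisson rate, so λ | data ~ Gamma(18+246, 6+40) = Gamma(264, 46).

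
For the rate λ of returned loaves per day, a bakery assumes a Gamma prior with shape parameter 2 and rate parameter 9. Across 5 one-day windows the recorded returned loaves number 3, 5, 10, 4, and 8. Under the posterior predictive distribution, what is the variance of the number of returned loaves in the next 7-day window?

Total count: 3 + 5 + 10 + 4 + 8 = 30.
Total exposure: 5 days.
Gamma(α, β) with Poisson data over total exposure Σt gives posterior Gamma(α+Σx, β+Σt) = Gamma(32, 14).
The posterior predictive for a window of length T is Negative Binomial with variance T·α'·(β'+T)/β'² = 7·32·21/196 = 24.

24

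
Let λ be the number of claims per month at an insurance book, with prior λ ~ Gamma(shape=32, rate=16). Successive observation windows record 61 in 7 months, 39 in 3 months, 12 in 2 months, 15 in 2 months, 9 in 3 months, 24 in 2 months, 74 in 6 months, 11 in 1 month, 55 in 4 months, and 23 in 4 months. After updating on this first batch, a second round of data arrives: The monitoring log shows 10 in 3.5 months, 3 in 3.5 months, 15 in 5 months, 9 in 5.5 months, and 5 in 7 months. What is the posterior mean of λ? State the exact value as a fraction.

Total count: 61 + 39 + 12 + 15 + 9 + 24 + 74 + 11 + 55 + 23 = 323.
Total exposure: 7 + 3 + 2 + 2 + 3 + 2 + 6 + 1 + 4 + 4 = 34 months.
After the first batch: Gamma(32 + 323, 16 + 34) = Gamma(355, 50).
Total count: 10 + 3 + 15 + 9 + 5 = 42.
Total exposure: 3.5 + 3.5 + 5 + 5.5 + 7 = 24.5 months.
After the second batch: Gamma(355 + 42, 50 + 24.5) = Gamma(397, 149/2).
Posterior mean = α'/β' = 397/(149/2) = 794/149.

794/149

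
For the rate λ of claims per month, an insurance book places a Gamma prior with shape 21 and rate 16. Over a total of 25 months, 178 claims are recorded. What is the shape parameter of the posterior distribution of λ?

199

Total count 178 over total exposure 25 months.
Posterior: α' = 21 + 178 = 199, β' = 16 + 25 = 41.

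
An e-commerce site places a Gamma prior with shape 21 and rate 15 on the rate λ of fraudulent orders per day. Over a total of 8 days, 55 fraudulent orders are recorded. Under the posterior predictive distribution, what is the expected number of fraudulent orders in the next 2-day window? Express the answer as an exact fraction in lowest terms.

Total count 55 over total exposure 8 days.
Gamma(α, β) with Poisson data over total exposure Σt gives posterior Gamma(α+Σx, β+Σt) = Gamma(76, 23).
Predictive mean over a 2-day window = T·E[λ|data] = 2·76/23 = 152/23.

152/23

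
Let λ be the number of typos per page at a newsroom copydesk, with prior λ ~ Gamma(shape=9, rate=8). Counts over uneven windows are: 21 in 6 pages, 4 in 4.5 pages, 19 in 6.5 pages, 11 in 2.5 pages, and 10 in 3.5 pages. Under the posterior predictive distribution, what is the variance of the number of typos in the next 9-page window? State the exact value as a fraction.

Total count: 21 + 4 + 19 + 11 + 10 = 65.
Total exposure: 6 + 4.5 + 6.5 + 2.5 + 3.5 = 23 pages.
By Gamma–Poisson conjugacy, the posterior is Gamma(α + Σx, β + Σt) = Gamma(9 + 65, 8 + 23) = Gamma(74, 31).
The posterior predictive for a window of length T is Negative Binomial with variance T·α'·(β'+T)/β'² = 9·74·40/961 = 26640/961.

26640/961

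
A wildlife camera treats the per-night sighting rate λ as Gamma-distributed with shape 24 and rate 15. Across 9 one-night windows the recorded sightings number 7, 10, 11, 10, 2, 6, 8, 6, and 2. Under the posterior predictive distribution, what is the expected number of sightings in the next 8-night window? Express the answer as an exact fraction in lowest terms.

86/3

Total count: 7 + 10 + 11 + 10 + 2 + 6 + 8 + 6 + 2 = 62.
Total exposure: 9 nights.
The Gamma prior is conjugate for the Poisson rate, so λ | data ~ Gamma(24+62, 15+9) = Gamma(86, 24).
Predictive mean over an 8-night window = T·E[λ|data] = 8·86/24 = 86/3.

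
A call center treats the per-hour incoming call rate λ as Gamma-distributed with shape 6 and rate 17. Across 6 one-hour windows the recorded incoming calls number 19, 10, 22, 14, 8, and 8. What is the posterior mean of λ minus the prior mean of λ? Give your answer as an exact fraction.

1341/391

Total count: 19 + 10 + 22 + 14 + 8 + 8 = 81.
Total exposure: 6 hours.
By Gamma–Poisson conjugacy, the posterior is Gamma(α + Σx, β + Σt) = Gamma(6 + 81, 17 + 6) = Gamma(87, 23).
Posterior mean = 87/23 = 87/23; prior mean = 6/17 = 6/17. Difference = 87/23 − 6/17 = 1341/391.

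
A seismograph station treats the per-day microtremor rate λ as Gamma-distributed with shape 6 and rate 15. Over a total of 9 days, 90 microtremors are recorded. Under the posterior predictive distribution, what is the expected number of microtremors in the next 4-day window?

16

Total count 90 over total exposure 9 days.
The Gamma prior is conjugate for the Poisson rate, so λ | data ~ Gamma(6+90, 15+9) = Gamma(96, 24).
Predictive mean over a 4-day window = T·E[λ|data] = 4·96/24 = 16.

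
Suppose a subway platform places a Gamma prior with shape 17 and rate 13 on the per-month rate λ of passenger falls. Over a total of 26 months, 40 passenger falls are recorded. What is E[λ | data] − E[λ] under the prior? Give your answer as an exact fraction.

2/13

Total count 40 over total exposure 26 months.
Posterior: α' = 17 + 40 = 57, β' = 13 + 26 = 39.
Posterior mean = 57/39 = 19/13; prior mean = 17/13 = 17/13. Difference = 19/13 − 17/13 = 2/13.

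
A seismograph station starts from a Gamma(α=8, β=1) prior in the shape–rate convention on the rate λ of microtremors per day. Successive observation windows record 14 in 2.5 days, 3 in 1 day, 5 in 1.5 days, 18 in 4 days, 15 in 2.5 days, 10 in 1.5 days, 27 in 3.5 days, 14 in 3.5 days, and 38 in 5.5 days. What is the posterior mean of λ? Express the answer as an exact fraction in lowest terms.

Total count: 14 + 3 + 5 + 18 + 15 + 10 + 27 + 14 + 38 = 144.
Total exposure: 2.5 + 1 + 1.5 + 4 + 2.5 + 1.5 + 3.5 + 3.5 + 5.5 = 25.5 days.
Conjugate update: add total count to the shape and total exposure to the rate, giving Gamma(152, 53/2).
Posterior mean = α'/β' = 152/(53/2) = 304/53.

304/53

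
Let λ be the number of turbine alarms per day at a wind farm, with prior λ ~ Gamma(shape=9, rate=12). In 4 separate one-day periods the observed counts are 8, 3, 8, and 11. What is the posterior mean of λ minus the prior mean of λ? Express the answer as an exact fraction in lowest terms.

Total count: 8 + 3 + 8 + 11 = 30.
Total exposure: 4 days.
The Gamma prior is conjugate for the Poisson rate, so λ | data ~ Gamma(9+30, 12+4) = Gamma(39, 16).
Posterior mean = 39/16 = 39/16; prior mean = 9/12 = 3/4. Difference = 39/16 − 3/4 = 27/16.

27/16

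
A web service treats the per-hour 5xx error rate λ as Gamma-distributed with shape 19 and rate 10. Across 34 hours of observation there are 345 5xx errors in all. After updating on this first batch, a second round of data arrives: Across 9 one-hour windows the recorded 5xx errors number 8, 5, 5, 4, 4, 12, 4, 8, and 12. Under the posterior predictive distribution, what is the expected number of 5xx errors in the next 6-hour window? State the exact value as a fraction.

2556/53

Total count 345 over total exposure 34 hours.
After the first batch: Gamma(19 + 345, 10 + 34) = Gamma(364, 44).
Total count: 8 + 5 + 5 + 4 + 4 + 12 + 4 + 8 + 12 = 62.
Total exposure: 9 hours.
After the second batch: Gamma(364 + 62, 44 + 9) = Gamma(426, 53).
Predictive mean over a 6-hour window = T·E[λ|data] = 6·426/53 = 2556/53.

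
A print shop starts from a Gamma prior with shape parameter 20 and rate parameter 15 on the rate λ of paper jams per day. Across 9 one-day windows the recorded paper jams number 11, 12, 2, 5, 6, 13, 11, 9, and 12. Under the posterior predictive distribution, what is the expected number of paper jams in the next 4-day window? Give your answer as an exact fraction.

101/6

Total count: 11 + 12 + 2 + 5 + 6 + 13 + 11 + 9 + 12 = 81.
Total exposure: 9 days.
The Gamma prior is conjugate for the Poisson rate, so λ | data ~ Gamma(20+81, 15+9) = Gamma(101, 24).
Predictive mean over a 4-day window = T·E[λ|data] = 4·101/24 = 101/6.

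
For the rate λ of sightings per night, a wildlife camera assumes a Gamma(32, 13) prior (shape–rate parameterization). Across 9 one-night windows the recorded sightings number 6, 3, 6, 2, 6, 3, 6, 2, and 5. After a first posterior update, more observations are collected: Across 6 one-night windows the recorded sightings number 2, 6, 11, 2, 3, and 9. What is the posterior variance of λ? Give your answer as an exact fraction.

13/98

Total count: 6 + 3 + 6 + 2 + 6 + 3 + 6 + 2 + 5 = 39.
Total exposure: 9 nights.
After the first batch: Gamma(32 + 39, 13 + 9) = Gamma(71, 22).
Total count: 2 + 6 + 11 + 2 + 3 + 9 = 33.
Total exposure: 6 nights.
After the second batch: Gamma(71 + 33, 22 + 6) = Gamma(104, 28).
Posterior variance = α'/β'² = 104/784 = 13/98.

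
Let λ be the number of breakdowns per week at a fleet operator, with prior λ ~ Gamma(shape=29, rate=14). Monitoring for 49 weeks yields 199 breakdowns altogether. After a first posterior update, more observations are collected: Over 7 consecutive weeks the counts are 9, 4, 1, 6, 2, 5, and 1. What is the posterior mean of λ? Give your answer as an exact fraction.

128/35

Total count 199 over total exposure 49 weeks.
After the first batch: Gamma(29 + 199, 14 + 49) = Gamma(228, 63).
Total count: 9 + 4 + 1 + 6 + 2 + 5 + 1 = 28.
Total exposure: 7 weeks.
After the second batch: Gamma(228 + 28, 63 + 7) = Gamma(256, 70).
Posterior mean = α'/β' = 256/70 = 128/35.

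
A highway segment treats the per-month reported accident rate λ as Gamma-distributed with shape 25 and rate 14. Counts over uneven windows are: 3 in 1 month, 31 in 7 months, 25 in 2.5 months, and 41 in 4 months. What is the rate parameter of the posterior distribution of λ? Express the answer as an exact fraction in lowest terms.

Total count: 3 + 31 + 25 + 41 = 100.
Total exposure: 1 + 7 + 2.5 + 4 = 14.5 months.
Conjugate update: add total count to the shape and total exposure to the rate, giving Gamma(125, 57/2).

57/2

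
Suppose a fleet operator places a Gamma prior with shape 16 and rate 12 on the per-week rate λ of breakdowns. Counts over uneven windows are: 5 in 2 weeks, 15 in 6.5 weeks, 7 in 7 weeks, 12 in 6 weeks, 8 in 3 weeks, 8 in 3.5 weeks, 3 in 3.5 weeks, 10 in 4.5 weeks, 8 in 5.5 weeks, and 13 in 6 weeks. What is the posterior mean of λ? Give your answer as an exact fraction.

30/17

Total count: 5 + 15 + 7 + 12 + 8 + 8 + 3 + 10 + 8 + 13 = 89.
Total exposure: 2 + 6.5 + 7 + 6 + 3 + 3.5 + 3.5 + 4.5 + 5.5 + 6 = 47.5 weeks.
Gamma(α, β) with Poisson data over total exposure Σt gives posterior Gamma(α+Σx, β+Σt) = Gamma(105, 119/2).
Posterior mean = α'/β' = 105/(119/2) = 30/17.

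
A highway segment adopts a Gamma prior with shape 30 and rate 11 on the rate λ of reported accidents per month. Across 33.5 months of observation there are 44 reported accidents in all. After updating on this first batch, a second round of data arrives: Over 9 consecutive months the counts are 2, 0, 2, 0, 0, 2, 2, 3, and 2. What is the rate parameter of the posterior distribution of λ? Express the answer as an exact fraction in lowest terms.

107/2

Total count 44 over total exposure 33.5 months.
After the first batch: Gamma(30 + 44, 11 + 33.5) = Gamma(74, 89/2).
Total count: 2 + 0 + 2 + 0 + 0 + 2 + 2 + 3 + 2 = 13.
Total exposure: 9 months.
After the second batch: Gamma(74 + 13, 89/2 + 9) = Gamma(87, 107/2).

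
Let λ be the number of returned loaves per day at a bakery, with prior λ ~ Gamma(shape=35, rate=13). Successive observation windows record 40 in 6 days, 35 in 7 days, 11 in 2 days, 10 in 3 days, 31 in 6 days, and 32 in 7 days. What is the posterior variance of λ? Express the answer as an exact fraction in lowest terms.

97/968

Total count: 40 + 35 + 11 + 10 + 31 + 32 = 159.
Total exposure: 6 + 7 + 2 + 3 + 6 + 7 = 31 days.
Gamma(α, β) with Poisson data over total exposure Σt gives posterior Gamma(α+Σx, β+Σt) = Gamma(194, 44).
Posterior variance = α'/β'² = 194/1936 = 97/968.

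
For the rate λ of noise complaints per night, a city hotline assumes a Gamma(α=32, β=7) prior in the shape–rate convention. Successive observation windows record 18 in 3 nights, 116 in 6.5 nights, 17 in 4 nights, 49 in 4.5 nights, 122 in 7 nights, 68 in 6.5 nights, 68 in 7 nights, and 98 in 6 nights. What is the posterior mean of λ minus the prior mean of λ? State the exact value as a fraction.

Total count: 18 + 116 + 17 + 49 + 122 + 68 + 68 + 98 = 556.
Total exposure: 3 + 6.5 + 4 + 4.5 + 7 + 6.5 + 7 + 6 = 44.5 nights.
Conjugate update: add total count to the shape and total exposure to the rate, giving Gamma(588, 103/2).
Posterior mean = 588/(103/2) = 1176/103; prior mean = 32/7 = 32/7. Difference = 1176/103 − 32/7 = 4936/721.

4936/721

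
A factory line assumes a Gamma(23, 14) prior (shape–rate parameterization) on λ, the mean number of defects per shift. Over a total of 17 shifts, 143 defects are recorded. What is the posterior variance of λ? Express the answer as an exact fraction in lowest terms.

166/961

Total count 143 over total exposure 17 shifts.
By Gamma–Poisson conjugacy, the posterior is Gamma(α + Σx, β + Σt) = Gamma(23 + 143, 14 + 17) = Gamma(166, 31).
Posterior variance = α'/β'² = 166/961.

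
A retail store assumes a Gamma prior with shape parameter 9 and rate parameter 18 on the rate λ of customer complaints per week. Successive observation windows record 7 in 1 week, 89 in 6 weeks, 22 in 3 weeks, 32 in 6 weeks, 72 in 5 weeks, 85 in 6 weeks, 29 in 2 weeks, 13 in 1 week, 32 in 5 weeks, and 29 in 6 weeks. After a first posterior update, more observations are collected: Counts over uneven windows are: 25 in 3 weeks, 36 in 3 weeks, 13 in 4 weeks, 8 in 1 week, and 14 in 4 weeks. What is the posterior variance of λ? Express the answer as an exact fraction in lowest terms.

515/5476

Total count: 7 + 89 + 22 + 32 + 72 + 85 + 29 + 13 + 32 + 29 = 410.
Total exposure: 1 + 6 + 3 + 6 + 5 + 6 + 2 + 1 + 5 + 6 = 41 weeks.
After the first batch: Gamma(9 + 410, 18 + 41) = Gamma(419, 59).
Total count: 25 + 36 + 13 + 8 + 14 = 96.
Total exposure: 3 + 3 + 4 + 1 + 4 = 15 weeks.
After the second batch: Gamma(419 + 96, 59 + 15) = Gamma(515, 74).
Posterior variance = α'/β'² = 515/5476.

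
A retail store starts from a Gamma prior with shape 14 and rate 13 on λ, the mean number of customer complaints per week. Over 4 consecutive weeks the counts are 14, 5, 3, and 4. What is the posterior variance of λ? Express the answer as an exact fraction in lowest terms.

40/289

Total count: 14 + 5 + 3 + 4 = 26.
Total exposure: 4 weeks.
Posterior: α' = 14 + 26 = 40, β' = 13 + 4 = 17.
Posterior variance = α'/β'² = 40/289.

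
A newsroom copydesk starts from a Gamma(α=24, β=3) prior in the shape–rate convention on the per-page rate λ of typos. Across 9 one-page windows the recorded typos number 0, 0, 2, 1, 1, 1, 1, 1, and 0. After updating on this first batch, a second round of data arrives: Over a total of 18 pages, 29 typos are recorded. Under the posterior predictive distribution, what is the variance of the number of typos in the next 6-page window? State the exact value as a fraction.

Total count: 0 + 0 + 2 + 1 + 1 + 1 + 1 + 1 + 0 = 7.
Total exposure: 9 pages.
After the first batch: Gamma(24 + 7, 3 + 9) = Gamma(31, 12).
Total count 29 over total exposure 18 pages.
After the second batch: Gamma(31 + 29, 12 + 18) = Gamma(60, 30).
The posterior predictive for a window of length T is Negative Binomial with variance T·α'·(β'+T)/β'² = 6·60·36/900 = 72/5.

72/5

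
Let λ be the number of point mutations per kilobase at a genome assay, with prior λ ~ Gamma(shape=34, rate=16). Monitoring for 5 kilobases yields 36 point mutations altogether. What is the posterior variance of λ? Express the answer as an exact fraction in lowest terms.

Total count 36 over total exposure 5 kilobases.
Gamma(α, β) with Poisson data over total exposure Σt gives posterior Gamma(α+Σx, β+Σt) = Gamma(70, 21).
Posterior variance = α'/β'² = 70/441 = 10/63.

10/63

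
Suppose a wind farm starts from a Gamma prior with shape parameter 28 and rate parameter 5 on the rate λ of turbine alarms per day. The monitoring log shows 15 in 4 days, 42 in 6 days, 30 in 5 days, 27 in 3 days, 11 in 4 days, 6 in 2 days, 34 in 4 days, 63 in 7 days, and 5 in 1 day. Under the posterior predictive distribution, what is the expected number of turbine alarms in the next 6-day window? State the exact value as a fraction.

Total count: 15 + 42 + 30 + 27 + 11 + 6 + 34 + 63 + 5 = 233.
Total exposure: 4 + 6 + 5 + 3 + 4 + 2 + 4 + 7 + 1 = 36 days.
Conjugate update: add total count to the shape and total exposure to the rate, giving Gamma(261, 41).
Predictive mean over a 6-day window = T·E[λ|data] = 6·261/41 = 1566/41.

1566/41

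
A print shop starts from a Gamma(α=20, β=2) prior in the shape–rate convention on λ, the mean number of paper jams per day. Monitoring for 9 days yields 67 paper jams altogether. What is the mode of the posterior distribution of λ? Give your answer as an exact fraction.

86/11

Total count 67 over total exposure 9 days.
By Gamma–Poisson conjugacy, the posterior is Gamma(α + Σx, β + Σt) = Gamma(20 + 67, 2 + 9) = Gamma(87, 11).
Posterior mode = (α'−1)/β' = 86/11.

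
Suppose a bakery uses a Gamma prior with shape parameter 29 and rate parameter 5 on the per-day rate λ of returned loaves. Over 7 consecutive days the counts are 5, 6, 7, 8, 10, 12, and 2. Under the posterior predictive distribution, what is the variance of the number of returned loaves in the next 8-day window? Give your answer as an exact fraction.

Total count: 5 + 6 + 7 + 8 + 10 + 12 + 2 = 50.
Total exposure: 7 days.
Gamma(α, β) with Poisson data over total exposure Σt gives posterior Gamma(α+Σx, β+Σt) = Gamma(79, 12).
The posterior predictive for a window of length T is Negative Binomial with variance T·α'·(β'+T)/β'² = 8·79·20/144 = 790/9.

790/9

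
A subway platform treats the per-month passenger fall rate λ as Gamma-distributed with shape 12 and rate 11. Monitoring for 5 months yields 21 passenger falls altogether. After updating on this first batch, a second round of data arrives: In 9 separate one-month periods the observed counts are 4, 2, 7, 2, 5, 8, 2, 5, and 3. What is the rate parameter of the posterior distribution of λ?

25

Total count 21 over total exposure 5 months.
After the first batch: Gamma(12 + 21, 11 + 5) = Gamma(33, 16).
Total count: 4 + 2 + 7 + 2 + 5 + 8 + 2 + 5 + 3 = 38.
Total exposure: 9 months.
After the second batch: Gamma(33 + 38, 16 + 9) = Gamma(71, 25).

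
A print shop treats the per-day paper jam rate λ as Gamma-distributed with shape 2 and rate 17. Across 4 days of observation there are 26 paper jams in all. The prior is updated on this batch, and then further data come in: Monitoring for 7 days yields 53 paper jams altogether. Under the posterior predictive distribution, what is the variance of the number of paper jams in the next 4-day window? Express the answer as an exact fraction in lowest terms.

Total count 26 over total exposure 4 days.
After the first batch: Gamma(2 + 26, 17 + 4) = Gamma(28, 21).
Total count 53 over total exposure 7 days.
After the second batch: Gamma(28 + 53, 21 + 7) = Gamma(81, 28).
The posterior predictive for a window of length T is Negative Binomial with variance T·α'·(β'+T)/β'² = 4·81·32/784 = 648/49.

648/49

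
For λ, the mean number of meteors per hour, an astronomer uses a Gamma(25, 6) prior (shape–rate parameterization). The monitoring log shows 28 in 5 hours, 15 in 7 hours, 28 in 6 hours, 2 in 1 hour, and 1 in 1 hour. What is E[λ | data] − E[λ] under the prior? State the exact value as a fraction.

-14/39

Total count: 28 + 15 + 28 + 2 + 1 = 74.
Total exposure: 5 + 7 + 6 + 1 + 1 = 20 hours.
The Gamma prior is conjugate for the Poisson rate, so λ | data ~ Gamma(25+74, 6+20) = Gamma(99, 26).
Posterior mean = 99/26 = 99/26; prior mean = 25/6 = 25/6. Difference = 99/26 − 25/6 = -14/39.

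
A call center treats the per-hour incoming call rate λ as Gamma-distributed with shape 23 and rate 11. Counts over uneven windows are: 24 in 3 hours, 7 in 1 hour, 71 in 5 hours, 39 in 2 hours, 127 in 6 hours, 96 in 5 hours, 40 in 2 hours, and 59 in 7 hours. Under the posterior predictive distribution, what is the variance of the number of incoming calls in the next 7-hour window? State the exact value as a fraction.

189/2

Total count: 24 + 7 + 71 + 39 + 127 + 96 + 40 + 59 = 463.
Total exposure: 3 + 1 + 5 + 2 + 6 + 5 + 2 + 7 = 31 hours.
Gamma(α, β) with Poisson data over total exposure Σt gives posterior Gamma(α+Σx, β+Σt) = Gamma(486, 42).
The posterior predictive for a window of length T is Negative Binomial with variance T·α'·(β'+T)/β'² = 7·486·49/1764 = 189/2.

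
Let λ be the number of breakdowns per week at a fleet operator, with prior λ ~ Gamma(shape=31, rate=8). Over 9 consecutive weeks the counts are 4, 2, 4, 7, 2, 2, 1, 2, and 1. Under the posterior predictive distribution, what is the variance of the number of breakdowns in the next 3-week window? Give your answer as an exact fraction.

3360/289

Total count: 4 + 2 + 4 + 7 + 2 + 2 + 1 + 2 + 1 = 25.
Total exposure: 9 weeks.
The Gamma prior is conjugate for the Poisson rate, so λ | data ~ Gamma(31+25, 8+9) = Gamma(56, 17).
The posterior predictive for a window of length T is Negative Binomial with variance T·α'·(β'+T)/β'² = 3·56·20/289 = 3360/289.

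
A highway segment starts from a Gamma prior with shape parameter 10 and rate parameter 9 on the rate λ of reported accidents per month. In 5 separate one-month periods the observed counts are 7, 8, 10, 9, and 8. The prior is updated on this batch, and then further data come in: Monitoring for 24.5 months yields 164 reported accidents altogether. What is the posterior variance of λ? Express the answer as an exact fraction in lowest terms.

864/5929

Total count: 7 + 8 + 10 + 9 + 8 = 42.
Total exposure: 5 months.
After the first batch: Gamma(10 + 42, 9 + 5) = Gamma(52, 14).
Total count 164 over total exposure 24.5 months.
After the second batch: Gamma(52 + 164, 14 + 24.5) = Gamma(216, 77/2).
Posterior variance = α'/β'² = 216/(5929/4) = 864/5929.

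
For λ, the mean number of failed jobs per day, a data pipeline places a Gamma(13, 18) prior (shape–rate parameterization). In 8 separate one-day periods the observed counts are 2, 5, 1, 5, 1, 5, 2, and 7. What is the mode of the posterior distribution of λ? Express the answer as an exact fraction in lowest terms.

20/13

Total count: 2 + 5 + 1 + 5 + 1 + 5 + 2 + 7 = 28.
Total exposure: 8 days.
The Gamma prior is conjugate for the Poisson rate, so λ | data ~ Gamma(13+28, 18+8) = Gamma(41, 26).
Posterior mode = (α'−1)/β' = 40/26 = 20/13.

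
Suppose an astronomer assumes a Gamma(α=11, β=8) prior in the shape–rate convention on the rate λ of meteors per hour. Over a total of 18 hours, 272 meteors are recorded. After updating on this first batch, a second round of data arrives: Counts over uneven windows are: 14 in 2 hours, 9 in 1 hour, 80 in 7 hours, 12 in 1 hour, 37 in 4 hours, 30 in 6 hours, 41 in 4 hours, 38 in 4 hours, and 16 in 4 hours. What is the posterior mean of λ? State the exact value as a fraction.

560/59

Total count 272 over total exposure 18 hours.
After the first batch: Gamma(11 + 272, 8 + 18) = Gamma(283, 26).
Total count: 14 + 9 + 80 + 12 + 37 + 30 + 41 + 38 + 16 = 277.
Total exposure: 2 + 1 + 7 + 1 + 4 + 6 + 4 + 4 + 4 = 33 hours.
After the second batch: Gamma(283 + 277, 26 + 33) = Gamma(560, 59).
Posterior mean = α'/β' = 560/59.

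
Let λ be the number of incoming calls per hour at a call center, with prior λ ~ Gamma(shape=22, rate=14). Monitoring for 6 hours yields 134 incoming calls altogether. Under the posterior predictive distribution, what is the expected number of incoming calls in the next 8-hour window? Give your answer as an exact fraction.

312/5

Total count 134 over total exposure 6 hours.
By Gamma–Poisson conjugacy, the posterior is Gamma(α + Σx, β + Σt) = Gamma(22 + 134, 14 + 6) = Gamma(156, 20).
Predictive mean over an 8-hour window = T·E[λ|data] = 8·156/20 = 312/5.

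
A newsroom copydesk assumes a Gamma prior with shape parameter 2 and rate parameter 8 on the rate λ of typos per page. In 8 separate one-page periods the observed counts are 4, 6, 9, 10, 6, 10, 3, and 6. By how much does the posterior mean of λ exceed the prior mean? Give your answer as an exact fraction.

Total count: 4 + 6 + 9 + 10 + 6 + 10 + 3 + 6 = 54.
Total exposure: 8 pages.
The Gamma prior is conjugate for the Poisson rate, so λ | data ~ Gamma(2+54, 8+8) = Gamma(56, 16).
Posterior mean = 56/16 = 7/2; prior mean = 2/8 = 1/4. Difference = 7/2 − 1/4 = 13/4.

13/4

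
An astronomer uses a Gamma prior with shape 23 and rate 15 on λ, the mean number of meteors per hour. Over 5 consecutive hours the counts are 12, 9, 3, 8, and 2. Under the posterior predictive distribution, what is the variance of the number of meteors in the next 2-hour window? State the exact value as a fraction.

627/100

Total count: 12 + 9 + 3 + 8 + 2 = 34.
Total exposure: 5 hours.
The Gamma prior is conjugate for the Poisson rate, so λ | data ~ Gamma(23+34, 15+5) = Gamma(57, 20).
The posterior predictive for a window of length T is Negative Binomial with variance T·α'·(β'+T)/β'² = 2·57·22/400 = 627/100.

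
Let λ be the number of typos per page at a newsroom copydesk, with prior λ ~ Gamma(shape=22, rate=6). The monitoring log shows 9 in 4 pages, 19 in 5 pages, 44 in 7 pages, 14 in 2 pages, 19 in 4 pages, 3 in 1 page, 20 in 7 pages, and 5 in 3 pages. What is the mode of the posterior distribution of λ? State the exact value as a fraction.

Total count: 9 + 19 + 44 + 14 + 19 + 3 + 20 + 5 = 133.
Total exposure: 4 + 5 + 7 + 2 + 4 + 1 + 7 + 3 = 33 pages.
Conjugate update: add total count to the shape and total exposure to the rate, giving Gamma(155, 39).
Posterior mode = (α'−1)/β' = 154/39.

154/39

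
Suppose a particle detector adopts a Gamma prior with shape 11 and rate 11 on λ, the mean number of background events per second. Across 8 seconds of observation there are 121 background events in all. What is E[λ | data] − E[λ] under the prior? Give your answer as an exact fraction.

113/19

Total count 121 over total exposure 8 seconds.
The Gamma prior is conjugate for the Poisson rate, so λ | data ~ Gamma(11+121, 11+8) = Gamma(132, 19).
Posterior mean = 132/19 = 132/19; prior mean = 11/11 = 1. Difference = 132/19 − 1 = 113/19.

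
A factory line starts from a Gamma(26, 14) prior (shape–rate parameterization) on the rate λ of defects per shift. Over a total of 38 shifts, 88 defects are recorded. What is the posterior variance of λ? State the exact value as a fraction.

Total count 88 over total exposure 38 shifts.
Posterior: α' = 26 + 88 = 114, β' = 14 + 38 = 52.
Posterior variance = α'/β'² = 114/2704 = 57/1352.

57/1352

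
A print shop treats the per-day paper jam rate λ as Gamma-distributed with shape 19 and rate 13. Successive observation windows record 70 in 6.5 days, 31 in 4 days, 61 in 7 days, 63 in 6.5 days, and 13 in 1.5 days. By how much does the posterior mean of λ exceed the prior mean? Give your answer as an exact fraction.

5219/1001

Total count: 70 + 31 + 61 + 63 + 13 = 238.
Total exposure: 6.5 + 4 + 7 + 6.5 + 1.5 = 25.5 days.
The Gamma prior is conjugate for the Poisson rate, so λ | data ~ Gamma(19+238, 13+25.5) = Gamma(257, 77/2).
Posterior mean = 257/(77/2) = 514/77; prior mean = 19/13 = 19/13. Difference = 514/77 − 19/13 = 5219/1001.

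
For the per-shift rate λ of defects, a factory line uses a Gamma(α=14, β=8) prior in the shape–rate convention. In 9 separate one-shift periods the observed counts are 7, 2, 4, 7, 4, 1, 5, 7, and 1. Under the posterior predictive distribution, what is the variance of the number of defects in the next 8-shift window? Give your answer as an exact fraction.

10400/289

Total count: 7 + 2 + 4 + 7 + 4 + 1 + 5 + 7 + 1 = 38.
Total exposure: 9 shifts.
The Gamma prior is conjugate for the Poisson rate, so λ | data ~ Gamma(14+38, 8+9) = Gamma(52, 17).
The posterior predictive for a window of length T is Negative Binomial with variance T·α'·(β'+T)/β'² = 8·52·25/289 = 10400/289.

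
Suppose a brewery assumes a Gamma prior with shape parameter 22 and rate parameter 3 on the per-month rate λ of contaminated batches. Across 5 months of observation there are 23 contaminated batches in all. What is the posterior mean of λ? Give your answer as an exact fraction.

45/8

Total count 23 over total exposure 5 months.
Posterior: α' = 22 + 23 = 45, β' = 3 + 5 = 8.
Posterior mean = α'/β' = 45/8.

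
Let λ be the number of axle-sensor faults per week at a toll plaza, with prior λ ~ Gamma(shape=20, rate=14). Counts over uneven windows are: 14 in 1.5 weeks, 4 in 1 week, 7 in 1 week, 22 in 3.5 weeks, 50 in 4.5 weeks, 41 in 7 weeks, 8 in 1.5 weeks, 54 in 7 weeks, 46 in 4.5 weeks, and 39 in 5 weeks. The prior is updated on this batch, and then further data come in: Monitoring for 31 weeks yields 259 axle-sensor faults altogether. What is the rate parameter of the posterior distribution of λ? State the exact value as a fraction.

163/2

Total count: 14 + 4 + 7 + 22 + 50 + 41 + 8 + 54 + 46 + 39 = 285.
Total exposure: 1.5 + 1 + 1 + 3.5 + 4.5 + 7 + 1.5 + 7 + 4.5 + 5 = 36.5 weeks.
After the first batch: Gamma(20 + 285, 14 + 36.5) = Gamma(305, 101/2).
Total count 259 over total exposure 31 weeks.
After the second batch: Gamma(305 + 259, 101/2 + 31) = Gamma(564, 163/2).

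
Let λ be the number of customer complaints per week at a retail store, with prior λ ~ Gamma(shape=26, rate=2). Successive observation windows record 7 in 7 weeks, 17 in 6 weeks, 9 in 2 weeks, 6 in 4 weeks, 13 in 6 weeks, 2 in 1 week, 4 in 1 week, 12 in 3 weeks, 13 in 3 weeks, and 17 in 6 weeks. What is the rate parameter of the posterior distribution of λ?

Total count: 7 + 17 + 9 + 6 + 13 + 2 + 4 + 12 + 13 + 17 = 100.
Total exposure: 7 + 6 + 2 + 4 + 6 + 1 + 1 + 3 + 3 + 6 = 39 weeks.
Conjugate update: add total count to the shape and total exposure to the rate, giving Gamma(126, 41).

41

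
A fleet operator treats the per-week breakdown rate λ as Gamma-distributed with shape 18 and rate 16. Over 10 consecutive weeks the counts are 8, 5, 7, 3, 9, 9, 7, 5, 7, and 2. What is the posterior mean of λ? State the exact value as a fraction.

Total count: 8 + 5 + 7 + 3 + 9 + 9 + 7 + 5 + 7 + 2 = 62.
Total exposure: 10 weeks.
By Gamma–Poisson conjugacy, the posterior is Gamma(α + Σx, β + Σt) = Gamma(18 + 62, 16 + 10) = Gamma(80, 26).
Posterior mean = α'/β' = 80/26 = 40/13.

40/13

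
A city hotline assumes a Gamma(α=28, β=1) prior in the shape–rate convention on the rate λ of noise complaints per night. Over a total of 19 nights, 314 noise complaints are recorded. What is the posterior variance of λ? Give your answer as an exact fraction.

171/200

Total count 314 over total exposure 19 nights.
Posterior: α' = 28 + 314 = 342, β' = 1 + 19 = 20.
Posterior variance = α'/β'² = 342/400 = 171/200.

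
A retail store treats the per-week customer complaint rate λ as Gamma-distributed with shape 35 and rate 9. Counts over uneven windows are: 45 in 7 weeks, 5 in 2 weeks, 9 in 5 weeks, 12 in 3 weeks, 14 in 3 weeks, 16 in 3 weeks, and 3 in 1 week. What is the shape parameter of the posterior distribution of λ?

139

Total count: 45 + 5 + 9 + 12 + 14 + 16 + 3 = 104.
Total exposure: 7 + 2 + 5 + 3 + 3 + 3 + 1 = 24 weeks.
By Gamma–Poisson conjugacy, the posterior is Gamma(α + Σx, β + Σt) = Gamma(35 + 104, 9 + 24) = Gamma(139, 33).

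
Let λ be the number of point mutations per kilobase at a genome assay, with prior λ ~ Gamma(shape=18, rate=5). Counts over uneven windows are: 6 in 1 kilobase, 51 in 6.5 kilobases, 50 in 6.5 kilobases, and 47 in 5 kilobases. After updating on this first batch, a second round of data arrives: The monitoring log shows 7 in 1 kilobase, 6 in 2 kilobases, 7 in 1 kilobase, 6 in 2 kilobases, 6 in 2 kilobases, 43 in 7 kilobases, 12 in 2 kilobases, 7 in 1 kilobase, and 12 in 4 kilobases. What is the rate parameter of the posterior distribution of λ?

46

Total count: 6 + 51 + 50 + 47 = 154.
Total exposure: 1 + 6.5 + 6.5 + 5 = 19 kilobases.
After the first batch: Gamma(18 + 154, 5 + 19) = Gamma(172, 24).
Total count: 7 + 6 + 7 + 6 + 6 + 43 + 12 + 7 + 12 = 106.
Total exposure: 1 + 2 + 1 + 2 + 2 + 7 + 2 + 1 + 4 = 22 kilobases.
After the second batch: Gamma(172 + 106, 24 + 22) = Gamma(278, 46).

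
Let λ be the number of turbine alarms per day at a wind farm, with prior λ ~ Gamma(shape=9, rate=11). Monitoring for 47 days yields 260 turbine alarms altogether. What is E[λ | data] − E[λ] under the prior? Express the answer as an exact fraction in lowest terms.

2437/638

Total count 260 over total exposure 47 days.
Gamma(α, β) with Poisson data over total exposure Σt gives posterior Gamma(α+Σx, β+Σt) = Gamma(269, 58).
Posterior mean = 269/58 = 269/58; prior mean = 9/11 = 9/11. Difference = 269/58 − 9/11 = 2437/638.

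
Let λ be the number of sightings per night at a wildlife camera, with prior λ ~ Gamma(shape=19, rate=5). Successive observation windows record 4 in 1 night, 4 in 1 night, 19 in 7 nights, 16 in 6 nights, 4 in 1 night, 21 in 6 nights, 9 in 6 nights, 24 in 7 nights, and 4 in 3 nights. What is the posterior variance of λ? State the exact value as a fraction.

124/1849

Total count: 4 + 4 + 19 + 16 + 4 + 21 + 9 + 24 + 4 = 105.
Total exposure: 1 + 1 + 7 + 6 + 1 + 6 + 6 + 7 + 3 = 38 nights.
By Gamma–Poisson conjugacy, the posterior is Gamma(α + Σx, β + Σt) = Gamma(19 + 105, 5 + 38) = Gamma(124, 43).
Posterior variance = α'/β'² = 124/1849.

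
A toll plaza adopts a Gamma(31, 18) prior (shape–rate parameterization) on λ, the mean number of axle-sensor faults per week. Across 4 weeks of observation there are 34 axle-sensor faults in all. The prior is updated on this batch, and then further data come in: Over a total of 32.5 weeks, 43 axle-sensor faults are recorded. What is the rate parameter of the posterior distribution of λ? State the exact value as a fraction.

Total count 34 over total exposure 4 weeks.
After the first batch: Gamma(31 + 34, 18 + 4) = Gamma(65, 22).
Total count 43 over total exposure 32.5 weeks.
After the second batch: Gamma(65 + 43, 22 + 32.5) = Gamma(108, 109/2).

109/2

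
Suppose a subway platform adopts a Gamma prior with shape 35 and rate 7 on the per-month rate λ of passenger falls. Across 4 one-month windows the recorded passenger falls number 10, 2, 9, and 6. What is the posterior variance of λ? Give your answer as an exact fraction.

62/121

Total count: 10 + 2 + 9 + 6 = 27.
Total exposure: 4 months.
By Gamma–Poisson conjugacy, the posterior is Gamma(α + Σx, β + Σt) = Gamma(35 + 27, 7 + 4) = Gamma(62, 11).
Posterior variance = α'/β'² = 62/121.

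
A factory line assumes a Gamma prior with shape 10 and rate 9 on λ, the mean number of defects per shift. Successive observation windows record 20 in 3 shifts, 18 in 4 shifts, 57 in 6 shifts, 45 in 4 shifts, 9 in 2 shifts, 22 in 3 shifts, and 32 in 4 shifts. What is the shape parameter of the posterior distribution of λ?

213

Total count: 20 + 18 + 57 + 45 + 9 + 22 + 32 = 203.
Total exposure: 3 + 4 + 6 + 4 + 2 + 3 + 4 = 26 shifts.
By Gamma–Poisson conjugacy, the posterior is Gamma(α + Σx, β + Σt) = Gamma(10 + 203, 9 + 26) = Gamma(213, 35).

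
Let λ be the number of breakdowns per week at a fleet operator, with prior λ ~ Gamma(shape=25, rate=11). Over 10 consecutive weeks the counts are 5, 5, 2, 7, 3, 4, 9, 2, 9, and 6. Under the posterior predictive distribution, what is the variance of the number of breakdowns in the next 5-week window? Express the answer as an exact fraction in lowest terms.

1430/63

Total count: 5 + 5 + 2 + 7 + 3 + 4 + 9 + 2 + 9 + 6 = 52.
Total exposure: 10 weeks.
Gamma(α, β) with Poisson data over total exposure Σt gives posterior Gamma(α+Σx, β+Σt) = Gamma(77, 21).
The posterior predictive for a window of length T is Negative Binomial with variance T·α'·(β'+T)/β'² = 5·77·26/441 = 1430/63.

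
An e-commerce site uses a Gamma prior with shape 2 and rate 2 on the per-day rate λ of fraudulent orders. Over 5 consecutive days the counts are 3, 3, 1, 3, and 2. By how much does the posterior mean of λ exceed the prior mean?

1

Total count: 3 + 3 + 1 + 3 + 2 = 12.
Total exposure: 5 days.
By Gamma–Poisson conjugacy, the posterior is Gamma(α + Σx, β + Σt) = Gamma(2 + 12, 2 + 5) = Gamma(14, 7).
Posterior mean = 14/7 = 2; prior mean = 2/2 = 1. Difference = 2 − 1 = 1.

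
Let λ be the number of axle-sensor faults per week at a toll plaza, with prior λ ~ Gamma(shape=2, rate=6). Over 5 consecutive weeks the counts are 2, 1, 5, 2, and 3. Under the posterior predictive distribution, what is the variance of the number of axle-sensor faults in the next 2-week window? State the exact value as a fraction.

390/121

Total count: 2 + 1 + 5 + 2 + 3 = 13.
Total exposure: 5 weeks.
By Gamma–Poisson conjugacy, the posterior is Gamma(α + Σx, β + Σt) = Gamma(2 + 13, 6 + 5) = Gamma(15, 11).
The posterior predictive for a window of length T is Negative Binomial with variance T·α'·(β'+T)/β'² = 2·15·13/121 = 390/121.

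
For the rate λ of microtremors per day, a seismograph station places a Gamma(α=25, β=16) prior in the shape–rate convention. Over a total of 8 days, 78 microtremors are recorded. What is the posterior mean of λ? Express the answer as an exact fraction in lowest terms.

103/24

Total count 78 over total exposure 8 days.
By Gamma–Poisson conjugacy, the posterior is Gamma(α + Σx, β + Σt) = Gamma(25 + 78, 16 + 8) = Gamma(103, 24).
Posterior mean = α'/β' = 103/24.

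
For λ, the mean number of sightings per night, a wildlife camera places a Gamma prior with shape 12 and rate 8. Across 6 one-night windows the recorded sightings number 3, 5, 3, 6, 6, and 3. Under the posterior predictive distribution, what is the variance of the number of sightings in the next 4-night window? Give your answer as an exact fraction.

Total count: 3 + 5 + 3 + 6 + 6 + 3 = 26.
Total exposure: 6 nights.
The Gamma prior is conjugate for the Poisson rate, so λ | data ~ Gamma(12+26, 8+6) = Gamma(38, 14).
The posterior predictive for a window of length T is Negative Binomial with variance T·α'·(β'+T)/β'² = 4·38·18/196 = 684/49.

684/49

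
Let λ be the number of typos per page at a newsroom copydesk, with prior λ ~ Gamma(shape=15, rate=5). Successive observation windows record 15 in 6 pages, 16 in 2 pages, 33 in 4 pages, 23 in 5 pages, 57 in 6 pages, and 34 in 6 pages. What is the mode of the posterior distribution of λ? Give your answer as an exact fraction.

Total count: 15 + 16 + 33 + 23 + 57 + 34 = 178.
Total exposure: 6 + 2 + 4 + 5 + 6 + 6 = 29 pages.
Posterior: α' = 15 + 178 = 193, β' = 5 + 29 = 34.
Posterior mode = (α'−1)/β' = 192/34 = 96/17.

96/17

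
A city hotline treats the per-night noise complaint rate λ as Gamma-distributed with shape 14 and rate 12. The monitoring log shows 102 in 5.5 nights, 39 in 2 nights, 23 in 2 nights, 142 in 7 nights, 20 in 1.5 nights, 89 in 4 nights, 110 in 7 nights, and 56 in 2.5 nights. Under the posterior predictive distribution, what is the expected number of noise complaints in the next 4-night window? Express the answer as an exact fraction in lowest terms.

4760/87

Total count: 102 + 39 + 23 + 142 + 20 + 89 + 110 + 56 = 581.
Total exposure: 5.5 + 2 + 2 + 7 + 1.5 + 4 + 7 + 2.5 = 31.5 nights.
Conjugate update: add total count to the shape and total exposure to the rate, giving Gamma(595, 87/2).
Predictive mean over a 4-night window = T·E[λ|data] = 4·595/(87/2) = 4760/87.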